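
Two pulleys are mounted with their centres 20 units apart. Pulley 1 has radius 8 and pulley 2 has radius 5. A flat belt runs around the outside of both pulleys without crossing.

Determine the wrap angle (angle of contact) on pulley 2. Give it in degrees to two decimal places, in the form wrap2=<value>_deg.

wrap2=162.75_deg

open belt: β = asin((r2−r1)/C) = asin(-3/20) = -8.6269°
wrap1 = π − 2β = 197.2539°
wrap2 = π + 2β = 162.7461°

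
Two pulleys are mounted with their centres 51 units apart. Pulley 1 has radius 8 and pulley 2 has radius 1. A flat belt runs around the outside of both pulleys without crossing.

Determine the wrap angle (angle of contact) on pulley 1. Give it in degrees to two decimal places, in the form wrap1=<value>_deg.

wrap1=195.78_deg

open belt: β = asin((r2−r1)/C) = asin(-7/51) = -7.8890°
wrap1 = π − 2β = 195.7781°
wrap2 = π + 2β = 164.2219°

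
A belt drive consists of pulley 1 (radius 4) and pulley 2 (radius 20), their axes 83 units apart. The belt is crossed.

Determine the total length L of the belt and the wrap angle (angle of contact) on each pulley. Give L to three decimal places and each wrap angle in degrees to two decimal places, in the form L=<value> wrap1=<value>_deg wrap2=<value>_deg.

L=248.388 wrap1=213.61_deg wrap2=213.61_deg

crossed belt: β = asin((r1+r2)/C) = asin(24/83) = 16.8075°
wrap1 = wrap2 = π + 2β = 213.6149°
tangent length = C·cosβ = 79.4544
L = (r1+r2)·wrap + 2·C·cosβ = 24·3.7283 + 2·79.4544 = 248.3876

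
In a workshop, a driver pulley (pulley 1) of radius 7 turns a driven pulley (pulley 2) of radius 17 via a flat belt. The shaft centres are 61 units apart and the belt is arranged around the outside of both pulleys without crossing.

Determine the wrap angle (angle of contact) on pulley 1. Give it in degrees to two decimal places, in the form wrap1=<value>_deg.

wrap1=161.13_deg

open belt: β = asin((r2−r1)/C) = asin(10/61) = 9.4353°
wrap1 = π − 2β = 161.1293°
wrap2 = π + 2β = 198.8707°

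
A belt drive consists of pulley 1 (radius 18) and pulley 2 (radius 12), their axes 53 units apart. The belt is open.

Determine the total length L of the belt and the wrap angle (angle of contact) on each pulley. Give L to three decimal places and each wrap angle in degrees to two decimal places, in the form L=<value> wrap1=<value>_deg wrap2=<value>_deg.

L=200.928 wrap1=193.00_deg wrap2=167.00_deg

open belt: β = asin((r2−r1)/C) = asin(-6/53) = -6.5002°
wrap1 = π − 2β = 193.0005°
wrap2 = π + 2β = 166.9995°
tangent length = C·cosβ = 52.6593
L = r1·wrap1 + r2·wrap2 + 2·C·cosβ = 18·3.3685 + 12·2.9147 + 2·52.6593 = 200.9278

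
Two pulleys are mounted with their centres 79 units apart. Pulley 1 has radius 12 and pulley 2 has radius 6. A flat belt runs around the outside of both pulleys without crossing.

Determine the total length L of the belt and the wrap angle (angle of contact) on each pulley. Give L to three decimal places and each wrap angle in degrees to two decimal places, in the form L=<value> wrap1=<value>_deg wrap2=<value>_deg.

L=215.005 wrap1=188.71_deg wrap2=171.29_deg

open belt: β = asin((r2−r1)/C) = asin(-6/79) = -4.3558°
wrap1 = π − 2β = 188.7115°
wrap2 = π + 2β = 171.2885°
tangent length = C·cosβ = 78.7718
L = r1·wrap1 + r2·wrap2 + 2·C·cosβ = 12·3.2936 + 6·2.9895 + 2·78.7718 = 215.0046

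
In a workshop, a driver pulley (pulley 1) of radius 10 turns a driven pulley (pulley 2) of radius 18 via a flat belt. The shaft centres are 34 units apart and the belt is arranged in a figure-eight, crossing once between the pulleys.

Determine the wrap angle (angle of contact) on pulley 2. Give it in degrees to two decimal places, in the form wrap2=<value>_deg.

wrap2=290.88_deg

crossed belt: β = asin((r1+r2)/C) = asin(28/34) = 55.4397°
wrap1 = wrap2 = π + 2β = 290.8794°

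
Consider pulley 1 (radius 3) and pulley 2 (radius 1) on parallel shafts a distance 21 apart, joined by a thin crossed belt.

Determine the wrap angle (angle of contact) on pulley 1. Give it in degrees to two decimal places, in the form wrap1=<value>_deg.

wrap1=201.96_deg

crossed belt: β = asin((r1+r2)/C) = asin(4/21) = 10.9806°
wrap1 = wrap2 = π + 2β = 201.9612°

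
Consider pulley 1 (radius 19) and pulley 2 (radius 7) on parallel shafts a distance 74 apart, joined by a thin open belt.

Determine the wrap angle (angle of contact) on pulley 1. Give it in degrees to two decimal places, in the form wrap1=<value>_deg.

open belt: β = asin((r2−r1)/C) = asin(-12/74) = -9.3324°
wrap1 = π − 2β = 198.6648°
wrap2 = π + 2β = 161.3352°

wrap1=198.66_deg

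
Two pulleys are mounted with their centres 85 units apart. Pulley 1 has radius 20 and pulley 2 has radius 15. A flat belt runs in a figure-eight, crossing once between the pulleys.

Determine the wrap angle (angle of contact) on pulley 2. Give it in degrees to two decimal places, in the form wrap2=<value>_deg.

wrap2=228.63_deg

crossed belt: β = asin((r1+r2)/C) = asin(35/85) = 24.3157°
wrap1 = wrap2 = π + 2β = 228.6315°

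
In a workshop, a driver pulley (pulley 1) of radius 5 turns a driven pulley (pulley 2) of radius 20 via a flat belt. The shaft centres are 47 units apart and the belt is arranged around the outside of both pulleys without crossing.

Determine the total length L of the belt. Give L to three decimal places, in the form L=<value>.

open belt: β = asin((r2−r1)/C) = asin(15/47) = 18.6115°
wrap1 = π − 2β = 142.7771°
wrap2 = π + 2β = 217.2229°
tangent length = C·cosβ = 44.5421
L = r1·wrap1 + r2·wrap2 + 2·C·cosβ = 5·2.4919 + 20·3.7913 + 2·44.5421 = 177.3690

L=177.369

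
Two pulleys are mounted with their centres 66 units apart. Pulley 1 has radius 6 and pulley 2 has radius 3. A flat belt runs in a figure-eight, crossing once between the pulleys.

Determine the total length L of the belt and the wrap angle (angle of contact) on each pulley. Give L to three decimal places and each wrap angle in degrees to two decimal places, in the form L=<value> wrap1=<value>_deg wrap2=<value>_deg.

crossed belt: β = asin((r1+r2)/C) = asin(9/66) = 7.8375°
wrap1 = wrap2 = π + 2β = 195.6750°
tangent length = C·cosβ = 65.3835
L = (r1+r2)·wrap + 2·C·cosβ = 9·3.4152 + 2·65.3835 = 161.5035

L=161.504 wrap1=195.67_deg wrap2=195.67_deg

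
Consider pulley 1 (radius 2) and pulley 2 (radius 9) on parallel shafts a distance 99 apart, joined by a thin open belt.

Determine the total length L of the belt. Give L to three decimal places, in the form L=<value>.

open belt: β = asin((r2−r1)/C) = asin(7/99) = 4.0546°
wrap1 = π − 2β = 171.8908°
wrap2 = π + 2β = 188.1092°
tangent length = C·cosβ = 98.7522
L = r1·wrap1 + r2·wrap2 + 2·C·cosβ = 2·3.0001 + 9·3.2831 + 2·98.7522 = 233.0527

L=233.053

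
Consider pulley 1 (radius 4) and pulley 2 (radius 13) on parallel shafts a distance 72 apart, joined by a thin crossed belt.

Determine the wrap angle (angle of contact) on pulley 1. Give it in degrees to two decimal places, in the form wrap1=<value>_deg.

wrap1=207.31_deg

crossed belt: β = asin((r1+r2)/C) = asin(17/72) = 13.6571°
wrap1 = wrap2 = π + 2β = 207.3143°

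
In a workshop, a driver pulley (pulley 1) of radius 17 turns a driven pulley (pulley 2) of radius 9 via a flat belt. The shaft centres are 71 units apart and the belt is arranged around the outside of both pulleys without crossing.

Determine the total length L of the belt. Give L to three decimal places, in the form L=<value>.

L=224.584

open belt: β = asin((r2−r1)/C) = asin(-8/71) = -6.4696°
wrap1 = π − 2β = 192.9392°
wrap2 = π + 2β = 167.0608°
tangent length = C·cosβ = 70.5479
L = r1·wrap1 + r2·wrap2 + 2·C·cosβ = 17·3.3674 + 9·2.9158 + 2·70.5479 = 224.5838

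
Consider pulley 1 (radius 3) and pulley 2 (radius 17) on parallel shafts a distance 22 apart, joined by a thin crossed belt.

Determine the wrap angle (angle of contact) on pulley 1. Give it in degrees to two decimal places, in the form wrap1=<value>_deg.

wrap1=310.76_deg

crossed belt: β = asin((r1+r2)/C) = asin(20/22) = 65.3800°
wrap1 = wrap2 = π + 2β = 310.7600°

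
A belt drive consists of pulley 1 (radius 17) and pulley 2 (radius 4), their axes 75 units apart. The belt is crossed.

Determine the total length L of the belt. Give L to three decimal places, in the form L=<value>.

crossed belt: β = asin((r1+r2)/C) = asin(21/75) = 16.2602°
wrap1 = wrap2 = π + 2β = 212.5204°
tangent length = C·cosβ = 72.0000
L = (r1+r2)·wrap + 2·C·cosβ = 21·3.7092 + 2·72.0000 = 221.8928

L=221.893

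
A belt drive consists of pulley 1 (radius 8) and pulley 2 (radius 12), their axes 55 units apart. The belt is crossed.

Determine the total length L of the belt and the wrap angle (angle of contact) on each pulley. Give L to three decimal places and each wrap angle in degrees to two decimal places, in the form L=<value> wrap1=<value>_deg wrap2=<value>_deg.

crossed belt: β = asin((r1+r2)/C) = asin(20/55) = 21.3237°
wrap1 = wrap2 = π + 2β = 222.6474°
tangent length = C·cosβ = 51.2348
L = (r1+r2)·wrap + 2·C·cosβ = 20·3.8859 + 2·51.2348 = 180.1881

L=180.188 wrap1=222.65_deg wrap2=222.65_deg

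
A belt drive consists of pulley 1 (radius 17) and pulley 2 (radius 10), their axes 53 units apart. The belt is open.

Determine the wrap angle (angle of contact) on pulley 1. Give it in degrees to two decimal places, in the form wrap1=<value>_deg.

wrap1=195.18_deg

open belt: β = asin((r2−r1)/C) = asin(-7/53) = -7.5895°
wrap1 = π − 2β = 195.1791°
wrap2 = π + 2β = 164.8209°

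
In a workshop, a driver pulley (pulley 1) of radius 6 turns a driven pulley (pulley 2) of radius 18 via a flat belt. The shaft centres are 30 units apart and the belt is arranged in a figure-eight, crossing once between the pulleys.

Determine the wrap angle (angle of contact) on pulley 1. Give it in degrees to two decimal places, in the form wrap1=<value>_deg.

crossed belt: β = asin((r1+r2)/C) = asin(24/30) = 53.1301°
wrap1 = wrap2 = π + 2β = 286.2602°

wrap1=286.26_deg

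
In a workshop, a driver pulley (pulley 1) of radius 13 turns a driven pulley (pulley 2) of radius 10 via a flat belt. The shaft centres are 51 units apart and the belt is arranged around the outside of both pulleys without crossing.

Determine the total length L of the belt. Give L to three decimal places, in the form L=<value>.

open belt: β = asin((r2−r1)/C) = asin(-3/51) = -3.3723°
wrap1 = π − 2β = 186.7446°
wrap2 = π + 2β = 173.2554°
tangent length = C·cosβ = 50.9117
L = r1·wrap1 + r2·wrap2 + 2·C·cosβ = 13·3.2593 + 10·3.0239 + 2·50.9117 = 174.4332

L=174.433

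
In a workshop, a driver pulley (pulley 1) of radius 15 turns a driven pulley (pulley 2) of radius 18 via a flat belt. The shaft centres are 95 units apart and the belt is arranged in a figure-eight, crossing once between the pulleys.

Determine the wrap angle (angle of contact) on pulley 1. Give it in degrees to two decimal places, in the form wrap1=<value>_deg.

crossed belt: β = asin((r1+r2)/C) = asin(33/95) = 20.3264°
wrap1 = wrap2 = π + 2β = 220.6529°

wrap1=220.65_deg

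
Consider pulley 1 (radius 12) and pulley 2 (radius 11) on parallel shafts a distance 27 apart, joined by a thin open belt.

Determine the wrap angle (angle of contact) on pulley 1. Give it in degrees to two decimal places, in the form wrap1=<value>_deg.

open belt: β = asin((r2−r1)/C) = asin(-1/27) = -2.1226°
wrap1 = π − 2β = 184.2451°
wrap2 = π + 2β = 175.7549°

wrap1=184.25_deg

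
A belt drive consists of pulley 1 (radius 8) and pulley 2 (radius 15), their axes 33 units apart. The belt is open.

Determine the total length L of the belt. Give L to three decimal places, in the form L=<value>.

open belt: β = asin((r2−r1)/C) = asin(7/33) = 12.2467°
wrap1 = π − 2β = 155.5066°
wrap2 = π + 2β = 204.4934°
tangent length = C·cosβ = 32.2490
L = r1·wrap1 + r2·wrap2 + 2·C·cosβ = 8·2.7141 + 15·3.5691 + 2·32.2490 = 139.7471

L=139.747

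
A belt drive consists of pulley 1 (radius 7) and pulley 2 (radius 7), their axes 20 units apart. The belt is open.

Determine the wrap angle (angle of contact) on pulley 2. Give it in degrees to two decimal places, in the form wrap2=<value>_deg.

open belt: β = asin((r2−r1)/C) = asin(0/20) = 0.0000°
wrap1 = π − 2β = 180.0000°
wrap2 = π + 2β = 180.0000°

wrap2=180.00_deg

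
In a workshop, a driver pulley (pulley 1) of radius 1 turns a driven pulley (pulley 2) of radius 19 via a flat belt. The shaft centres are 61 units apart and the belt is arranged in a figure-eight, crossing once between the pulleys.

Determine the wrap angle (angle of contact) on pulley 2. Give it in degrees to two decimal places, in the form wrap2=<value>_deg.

wrap2=218.28_deg

crossed belt: β = asin((r1+r2)/C) = asin(20/61) = 19.1395°
wrap1 = wrap2 = π + 2β = 218.2789°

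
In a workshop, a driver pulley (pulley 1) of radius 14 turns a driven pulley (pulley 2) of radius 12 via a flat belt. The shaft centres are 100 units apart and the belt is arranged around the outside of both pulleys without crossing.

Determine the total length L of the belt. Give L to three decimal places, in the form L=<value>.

open belt: β = asin((r2−r1)/C) = asin(-2/100) = -1.1460°
wrap1 = π − 2β = 182.2920°
wrap2 = π + 2β = 177.7080°
tangent length = C·cosβ = 99.9800
L = r1·wrap1 + r2·wrap2 + 2·C·cosβ = 14·3.1816 + 12·3.1016 + 2·99.9800 = 281.7214

L=281.721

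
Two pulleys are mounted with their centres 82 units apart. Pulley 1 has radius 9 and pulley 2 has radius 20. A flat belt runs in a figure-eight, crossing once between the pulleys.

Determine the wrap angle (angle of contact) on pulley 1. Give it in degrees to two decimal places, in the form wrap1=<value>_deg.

crossed belt: β = asin((r1+r2)/C) = asin(29/82) = 20.7113°
wrap1 = wrap2 = π + 2β = 221.4225°

wrap1=221.42_deg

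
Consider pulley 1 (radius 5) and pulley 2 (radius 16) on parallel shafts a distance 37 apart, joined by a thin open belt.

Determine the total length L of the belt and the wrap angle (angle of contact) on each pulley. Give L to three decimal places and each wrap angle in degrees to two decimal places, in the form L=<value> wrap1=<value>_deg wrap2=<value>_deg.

L=143.268 wrap1=145.41_deg wrap2=214.59_deg

open belt: β = asin((r2−r1)/C) = asin(11/37) = 17.2953°
wrap1 = π − 2β = 145.4093°
wrap2 = π + 2β = 214.5907°
tangent length = C·cosβ = 35.3270
L = r1·wrap1 + r2·wrap2 + 2·C·cosβ = 5·2.5379 + 16·3.7453 + 2·35.3270 = 143.2685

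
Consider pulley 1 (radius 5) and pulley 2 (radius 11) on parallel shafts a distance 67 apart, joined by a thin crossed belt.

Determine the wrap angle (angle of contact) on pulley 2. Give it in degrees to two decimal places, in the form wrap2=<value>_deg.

wrap2=207.63_deg

crossed belt: β = asin((r1+r2)/C) = asin(16/67) = 13.8161°
wrap1 = wrap2 = π + 2β = 207.6322°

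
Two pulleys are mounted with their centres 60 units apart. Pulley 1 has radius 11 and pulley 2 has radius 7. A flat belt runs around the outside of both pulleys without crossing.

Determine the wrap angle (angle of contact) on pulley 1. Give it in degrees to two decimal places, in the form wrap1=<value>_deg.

wrap1=187.65_deg

open belt: β = asin((r2−r1)/C) = asin(-4/60) = -3.8226°
wrap1 = π − 2β = 187.6451°
wrap2 = π + 2β = 172.3549°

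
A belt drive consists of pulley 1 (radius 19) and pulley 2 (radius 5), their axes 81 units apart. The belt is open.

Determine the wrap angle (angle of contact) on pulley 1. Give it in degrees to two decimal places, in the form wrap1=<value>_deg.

open belt: β = asin((r2−r1)/C) = asin(-14/81) = -9.9530°
wrap1 = π − 2β = 199.9059°
wrap2 = π + 2β = 160.0941°

wrap1=199.91_deg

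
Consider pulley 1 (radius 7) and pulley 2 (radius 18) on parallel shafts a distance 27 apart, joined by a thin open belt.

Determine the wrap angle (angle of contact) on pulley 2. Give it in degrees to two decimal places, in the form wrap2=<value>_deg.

wrap2=228.08_deg

open belt: β = asin((r2−r1)/C) = asin(11/27) = 24.0421°
wrap1 = π − 2β = 131.9158°
wrap2 = π + 2β = 228.0842°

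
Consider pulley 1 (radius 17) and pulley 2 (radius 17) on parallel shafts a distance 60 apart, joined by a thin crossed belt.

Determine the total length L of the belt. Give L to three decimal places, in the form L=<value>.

crossed belt: β = asin((r1+r2)/C) = asin(34/60) = 34.5181°
wrap1 = wrap2 = π + 2β = 249.0362°
tangent length = C·cosβ = 49.4368
L = (r1+r2)·wrap + 2·C·cosβ = 34·4.3465 + 2·49.4368 = 246.6547

L=246.655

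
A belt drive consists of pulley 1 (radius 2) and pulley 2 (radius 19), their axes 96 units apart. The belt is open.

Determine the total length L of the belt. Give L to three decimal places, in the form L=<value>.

open belt: β = asin((r2−r1)/C) = asin(17/96) = 10.1999°
wrap1 = π − 2β = 159.6002°
wrap2 = π + 2β = 200.3998°
tangent length = C·cosβ = 94.4828
L = r1·wrap1 + r2·wrap2 + 2·C·cosβ = 2·2.7855 + 19·3.4976 + 2·94.4828 = 260.9918

L=260.992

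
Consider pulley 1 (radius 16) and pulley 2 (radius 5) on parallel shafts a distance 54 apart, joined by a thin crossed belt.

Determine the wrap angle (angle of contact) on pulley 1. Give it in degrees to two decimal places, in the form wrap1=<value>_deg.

crossed belt: β = asin((r1+r2)/C) = asin(21/54) = 22.8854°
wrap1 = wrap2 = π + 2β = 225.7708°

wrap1=225.77_deg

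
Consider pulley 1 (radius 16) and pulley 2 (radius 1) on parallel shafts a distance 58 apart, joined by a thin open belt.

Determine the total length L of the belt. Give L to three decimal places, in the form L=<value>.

L=173.308

open belt: β = asin((r2−r1)/C) = asin(-15/58) = -14.9882°
wrap1 = π − 2β = 209.9765°
wrap2 = π + 2β = 150.0235°
tangent length = C·cosβ = 56.0268
L = r1·wrap1 + r2·wrap2 + 2·C·cosβ = 16·3.6648 + 1·2.6184 + 2·56.0268 = 173.3085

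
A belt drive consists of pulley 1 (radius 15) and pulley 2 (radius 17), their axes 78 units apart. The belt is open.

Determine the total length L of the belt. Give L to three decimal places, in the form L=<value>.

L=256.582

open belt: β = asin((r2−r1)/C) = asin(2/78) = 1.4693°
wrap1 = π − 2β = 177.0614°
wrap2 = π + 2β = 182.9386°
tangent length = C·cosβ = 77.9744
L = r1·wrap1 + r2·wrap2 + 2·C·cosβ = 15·3.0903 + 17·3.1929 + 2·77.9744 = 256.5822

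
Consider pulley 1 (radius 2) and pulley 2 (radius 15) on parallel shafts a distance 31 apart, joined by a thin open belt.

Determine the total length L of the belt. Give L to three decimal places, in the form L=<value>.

L=120.943

open belt: β = asin((r2−r1)/C) = asin(13/31) = 24.7939°
wrap1 = π − 2β = 130.4123°
wrap2 = π + 2β = 229.5877°
tangent length = C·cosβ = 28.1425
L = r1·wrap1 + r2·wrap2 + 2·C·cosβ = 2·2.2761 + 15·4.0071 + 2·28.1425 = 120.9432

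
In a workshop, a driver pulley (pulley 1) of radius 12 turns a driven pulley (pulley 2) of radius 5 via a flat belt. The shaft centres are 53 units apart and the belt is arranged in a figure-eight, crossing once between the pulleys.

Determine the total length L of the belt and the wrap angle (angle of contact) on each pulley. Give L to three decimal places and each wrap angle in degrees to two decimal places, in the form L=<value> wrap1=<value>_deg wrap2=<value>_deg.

crossed belt: β = asin((r1+r2)/C) = asin(17/53) = 18.7086°
wrap1 = wrap2 = π + 2β = 217.4171°
tangent length = C·cosβ = 50.1996
L = (r1+r2)·wrap + 2·C·cosβ = 17·3.7946 + 2·50.1996 = 164.9082

L=164.908 wrap1=217.42_deg wrap2=217.42_deg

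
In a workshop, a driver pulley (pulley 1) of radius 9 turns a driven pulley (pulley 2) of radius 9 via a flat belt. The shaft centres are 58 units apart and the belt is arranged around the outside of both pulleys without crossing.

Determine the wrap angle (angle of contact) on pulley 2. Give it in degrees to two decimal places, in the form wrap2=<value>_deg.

wrap2=180.00_deg

open belt: β = asin((r2−r1)/C) = asin(0/58) = 0.0000°
wrap1 = π − 2β = 180.0000°
wrap2 = π + 2β = 180.0000°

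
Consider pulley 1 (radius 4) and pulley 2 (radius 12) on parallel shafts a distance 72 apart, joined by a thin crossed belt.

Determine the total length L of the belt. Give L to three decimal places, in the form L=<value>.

L=197.836

crossed belt: β = asin((r1+r2)/C) = asin(16/72) = 12.8396°
wrap1 = wrap2 = π + 2β = 205.6792°
tangent length = C·cosβ = 70.1997
L = (r1+r2)·wrap + 2·C·cosβ = 16·3.5898 + 2·70.1997 = 197.8359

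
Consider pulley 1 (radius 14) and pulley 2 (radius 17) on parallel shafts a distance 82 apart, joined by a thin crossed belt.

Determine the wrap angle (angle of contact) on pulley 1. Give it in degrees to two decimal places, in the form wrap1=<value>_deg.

crossed belt: β = asin((r1+r2)/C) = asin(31/82) = 22.2129°
wrap1 = wrap2 = π + 2β = 224.4257°

wrap1=224.43_deg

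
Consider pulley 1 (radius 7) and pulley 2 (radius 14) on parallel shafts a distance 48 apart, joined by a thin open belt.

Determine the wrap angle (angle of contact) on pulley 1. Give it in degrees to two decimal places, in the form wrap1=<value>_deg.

open belt: β = asin((r2−r1)/C) = asin(7/48) = 8.3855°
wrap1 = π − 2β = 163.2289°
wrap2 = π + 2β = 196.7711°

wrap1=163.23_deg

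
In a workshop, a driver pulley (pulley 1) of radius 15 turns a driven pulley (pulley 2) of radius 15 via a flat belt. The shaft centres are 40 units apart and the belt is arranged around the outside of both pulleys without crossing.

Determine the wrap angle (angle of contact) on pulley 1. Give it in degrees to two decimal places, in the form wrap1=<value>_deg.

open belt: β = asin((r2−r1)/C) = asin(0/40) = 0.0000°
wrap1 = π − 2β = 180.0000°
wrap2 = π + 2β = 180.0000°

wrap1=180.00_deg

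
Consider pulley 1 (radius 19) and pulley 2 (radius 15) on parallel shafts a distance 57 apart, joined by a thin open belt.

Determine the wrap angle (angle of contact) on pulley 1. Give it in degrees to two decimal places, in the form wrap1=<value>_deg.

wrap1=188.05_deg

open belt: β = asin((r2−r1)/C) = asin(-4/57) = -4.0241°
wrap1 = π − 2β = 188.0481°
wrap2 = π + 2β = 171.9519°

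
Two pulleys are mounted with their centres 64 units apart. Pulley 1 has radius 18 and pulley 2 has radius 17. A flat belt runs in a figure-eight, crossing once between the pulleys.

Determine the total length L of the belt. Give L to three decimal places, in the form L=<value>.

crossed belt: β = asin((r1+r2)/C) = asin(35/64) = 33.1529°
wrap1 = wrap2 = π + 2β = 246.3058°
tangent length = C·cosβ = 53.5817
L = (r1+r2)·wrap + 2·C·cosβ = 35·4.2988 + 2·53.5817 = 257.6231

L=257.623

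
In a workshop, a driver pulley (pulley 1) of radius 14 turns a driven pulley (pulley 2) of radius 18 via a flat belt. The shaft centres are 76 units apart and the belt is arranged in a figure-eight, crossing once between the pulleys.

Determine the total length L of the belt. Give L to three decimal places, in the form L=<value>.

crossed belt: β = asin((r1+r2)/C) = asin(32/76) = 24.9011°
wrap1 = wrap2 = π + 2β = 229.8021°
tangent length = C·cosβ = 68.9348
L = (r1+r2)·wrap + 2·C·cosβ = 32·4.0108 + 2·68.9348 = 266.2152

L=266.215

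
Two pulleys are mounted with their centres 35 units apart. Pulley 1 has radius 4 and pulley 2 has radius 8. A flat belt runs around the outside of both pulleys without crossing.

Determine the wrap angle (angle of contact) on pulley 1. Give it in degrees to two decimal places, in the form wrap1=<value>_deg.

wrap1=166.88_deg

open belt: β = asin((r2−r1)/C) = asin(4/35) = 6.5624°
wrap1 = π − 2β = 166.8751°
wrap2 = π + 2β = 193.1249°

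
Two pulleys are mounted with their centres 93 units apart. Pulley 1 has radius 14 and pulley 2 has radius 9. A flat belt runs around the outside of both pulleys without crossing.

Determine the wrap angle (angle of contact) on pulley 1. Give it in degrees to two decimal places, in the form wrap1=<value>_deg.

open belt: β = asin((r2−r1)/C) = asin(-5/93) = -3.0819°
wrap1 = π − 2β = 186.1638°
wrap2 = π + 2β = 173.8362°

wrap1=186.16_deg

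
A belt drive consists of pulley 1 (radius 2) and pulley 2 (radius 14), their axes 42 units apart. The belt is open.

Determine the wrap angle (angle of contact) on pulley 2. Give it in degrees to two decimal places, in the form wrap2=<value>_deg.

wrap2=213.20_deg

open belt: β = asin((r2−r1)/C) = asin(12/42) = 16.6015°
wrap1 = π − 2β = 146.7969°
wrap2 = π + 2β = 213.2031°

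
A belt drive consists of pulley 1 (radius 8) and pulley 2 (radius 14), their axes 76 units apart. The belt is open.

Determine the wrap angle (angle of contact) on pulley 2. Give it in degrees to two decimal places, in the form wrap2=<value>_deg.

wrap2=189.06_deg

open belt: β = asin((r2−r1)/C) = asin(6/76) = 4.5281°
wrap1 = π − 2β = 170.9439°
wrap2 = π + 2β = 189.0561°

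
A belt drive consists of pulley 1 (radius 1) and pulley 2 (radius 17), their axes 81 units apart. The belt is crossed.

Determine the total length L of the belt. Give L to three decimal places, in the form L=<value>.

L=222.565

crossed belt: β = asin((r1+r2)/C) = asin(18/81) = 12.8396°
wrap1 = wrap2 = π + 2β = 205.6792°
tangent length = C·cosβ = 78.9747
L = (r1+r2)·wrap + 2·C·cosβ = 18·3.5898 + 2·78.9747 = 222.5654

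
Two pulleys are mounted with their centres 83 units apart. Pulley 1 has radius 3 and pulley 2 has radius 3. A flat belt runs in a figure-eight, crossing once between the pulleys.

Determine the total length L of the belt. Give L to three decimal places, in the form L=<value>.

L=185.283

crossed belt: β = asin((r1+r2)/C) = asin(6/83) = 4.1455°
wrap1 = wrap2 = π + 2β = 188.2910°
tangent length = C·cosβ = 82.7828
L = (r1+r2)·wrap + 2·C·cosβ = 6·3.2863 + 2·82.7828 = 185.2835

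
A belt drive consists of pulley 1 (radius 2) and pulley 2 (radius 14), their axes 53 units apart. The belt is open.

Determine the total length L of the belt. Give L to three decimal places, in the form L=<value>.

L=158.994

open belt: β = asin((r2−r1)/C) = asin(12/53) = 13.0861°
wrap1 = π − 2β = 153.8278°
wrap2 = π + 2β = 206.1722°
tangent length = C·cosβ = 51.6236
L = r1·wrap1 + r2·wrap2 + 2·C·cosβ = 2·2.6848 + 14·3.5984 + 2·51.6236 = 158.9943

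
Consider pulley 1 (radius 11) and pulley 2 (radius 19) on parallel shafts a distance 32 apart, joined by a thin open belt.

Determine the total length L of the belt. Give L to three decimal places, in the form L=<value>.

open belt: β = asin((r2−r1)/C) = asin(8/32) = 14.4775°
wrap1 = π − 2β = 151.0450°
wrap2 = π + 2β = 208.9550°
tangent length = C·cosβ = 30.9839
L = r1·wrap1 + r2·wrap2 + 2·C·cosβ = 11·2.6362 + 19·3.6470 + 2·30.9839 = 160.2584

L=160.258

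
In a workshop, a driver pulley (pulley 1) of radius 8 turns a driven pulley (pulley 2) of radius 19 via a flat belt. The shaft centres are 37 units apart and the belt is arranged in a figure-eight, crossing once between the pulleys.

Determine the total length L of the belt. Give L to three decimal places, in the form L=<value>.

L=179.587

crossed belt: β = asin((r1+r2)/C) = asin(27/37) = 46.8637°
wrap1 = wrap2 = π + 2β = 273.7275°
tangent length = C·cosβ = 25.2982
L = (r1+r2)·wrap + 2·C·cosβ = 27·4.7774 + 2·25.2982 = 179.5875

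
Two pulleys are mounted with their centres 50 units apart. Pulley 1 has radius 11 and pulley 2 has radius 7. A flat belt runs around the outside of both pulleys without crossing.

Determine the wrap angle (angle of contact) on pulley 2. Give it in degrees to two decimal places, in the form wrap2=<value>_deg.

open belt: β = asin((r2−r1)/C) = asin(-4/50) = -4.5886°
wrap1 = π − 2β = 189.1771°
wrap2 = π + 2β = 170.8229°

wrap2=170.82_deg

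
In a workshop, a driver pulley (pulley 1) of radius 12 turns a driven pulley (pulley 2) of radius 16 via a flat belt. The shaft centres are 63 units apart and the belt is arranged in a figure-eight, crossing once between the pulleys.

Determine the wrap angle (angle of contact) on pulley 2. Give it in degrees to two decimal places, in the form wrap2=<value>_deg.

crossed belt: β = asin((r1+r2)/C) = asin(28/63) = 26.3878°
wrap1 = wrap2 = π + 2β = 232.7756°

wrap2=232.78_deg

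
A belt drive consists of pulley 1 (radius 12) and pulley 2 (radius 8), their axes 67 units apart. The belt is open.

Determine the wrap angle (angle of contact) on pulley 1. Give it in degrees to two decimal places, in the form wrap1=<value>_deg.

open belt: β = asin((r2−r1)/C) = asin(-4/67) = -3.4227°
wrap1 = π − 2β = 186.8454°
wrap2 = π + 2β = 173.1546°

wrap1=186.85_deg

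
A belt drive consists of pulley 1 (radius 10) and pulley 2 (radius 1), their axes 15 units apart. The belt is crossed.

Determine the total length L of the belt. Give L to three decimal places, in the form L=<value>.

crossed belt: β = asin((r1+r2)/C) = asin(11/15) = 47.1666°
wrap1 = wrap2 = π + 2β = 274.3331°
tangent length = C·cosβ = 10.1980
L = (r1+r2)·wrap + 2·C·cosβ = 11·4.7880 + 2·10.1980 = 73.0643

L=73.064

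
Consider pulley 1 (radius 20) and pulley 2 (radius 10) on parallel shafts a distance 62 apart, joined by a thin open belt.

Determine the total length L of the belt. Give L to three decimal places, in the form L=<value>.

L=219.864

open belt: β = asin((r2−r1)/C) = asin(-10/62) = -9.2818°
wrap1 = π − 2β = 198.5636°
wrap2 = π + 2β = 161.4364°
tangent length = C·cosβ = 61.1882
L = r1·wrap1 + r2·wrap2 + 2·C·cosβ = 20·3.4656 + 10·2.8176 + 2·61.1882 = 219.8642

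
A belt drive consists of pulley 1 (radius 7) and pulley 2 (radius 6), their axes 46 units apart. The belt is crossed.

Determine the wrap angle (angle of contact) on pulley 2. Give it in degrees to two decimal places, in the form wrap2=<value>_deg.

wrap2=212.83_deg

crossed belt: β = asin((r1+r2)/C) = asin(13/46) = 16.4160°
wrap1 = wrap2 = π + 2β = 212.8319°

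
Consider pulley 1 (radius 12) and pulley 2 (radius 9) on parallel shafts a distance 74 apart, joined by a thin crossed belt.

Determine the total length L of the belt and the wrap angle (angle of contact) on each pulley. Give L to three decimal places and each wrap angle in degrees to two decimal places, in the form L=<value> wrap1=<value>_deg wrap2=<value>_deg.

crossed belt: β = asin((r1+r2)/C) = asin(21/74) = 16.4862°
wrap1 = wrap2 = π + 2β = 212.9723°
tangent length = C·cosβ = 70.9577
L = (r1+r2)·wrap + 2·C·cosβ = 21·3.7171 + 2·70.9577 = 219.9739

L=219.974 wrap1=212.97_deg wrap2=212.97_deg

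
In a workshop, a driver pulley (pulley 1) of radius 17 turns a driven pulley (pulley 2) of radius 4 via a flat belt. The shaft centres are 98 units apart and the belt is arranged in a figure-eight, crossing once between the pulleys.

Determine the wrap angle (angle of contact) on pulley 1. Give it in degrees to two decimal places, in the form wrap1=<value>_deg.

crossed belt: β = asin((r1+r2)/C) = asin(21/98) = 12.3736°
wrap1 = wrap2 = π + 2β = 204.7473°

wrap1=204.75_deg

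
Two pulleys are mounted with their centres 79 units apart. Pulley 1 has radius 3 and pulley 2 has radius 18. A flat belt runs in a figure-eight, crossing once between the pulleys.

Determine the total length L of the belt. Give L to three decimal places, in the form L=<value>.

L=229.589

crossed belt: β = asin((r1+r2)/C) = asin(21/79) = 15.4158°
wrap1 = wrap2 = π + 2β = 210.8317°
tangent length = C·cosβ = 76.1577
L = (r1+r2)·wrap + 2·C·cosβ = 21·3.6797 + 2·76.1577 = 229.5893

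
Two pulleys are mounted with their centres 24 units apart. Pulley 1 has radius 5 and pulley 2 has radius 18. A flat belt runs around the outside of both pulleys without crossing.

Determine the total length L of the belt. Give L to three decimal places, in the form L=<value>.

L=127.488

open belt: β = asin((r2−r1)/C) = asin(13/24) = 32.7972°
wrap1 = π − 2β = 114.4057°
wrap2 = π + 2β = 245.5943°
tangent length = C·cosβ = 20.1742
L = r1·wrap1 + r2·wrap2 + 2·C·cosβ = 5·1.9968 + 18·4.2864 + 2·20.1742 = 127.4880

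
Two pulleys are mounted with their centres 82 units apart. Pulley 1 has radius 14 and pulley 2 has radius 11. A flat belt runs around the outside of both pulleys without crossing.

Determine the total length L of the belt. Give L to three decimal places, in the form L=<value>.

open belt: β = asin((r2−r1)/C) = asin(-3/82) = -2.0967°
wrap1 = π − 2β = 184.1933°
wrap2 = π + 2β = 175.8067°
tangent length = C·cosβ = 81.9451
L = r1·wrap1 + r2·wrap2 + 2·C·cosβ = 14·3.2148 + 11·3.0684 + 2·81.9451 = 242.6496

L=242.650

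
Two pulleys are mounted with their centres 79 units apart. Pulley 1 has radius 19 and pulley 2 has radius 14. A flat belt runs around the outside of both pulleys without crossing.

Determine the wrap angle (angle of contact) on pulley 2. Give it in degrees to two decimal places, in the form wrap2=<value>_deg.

open belt: β = asin((r2−r1)/C) = asin(-5/79) = -3.6287°
wrap1 = π − 2β = 187.2575°
wrap2 = π + 2β = 172.7425°

wrap2=172.74_deg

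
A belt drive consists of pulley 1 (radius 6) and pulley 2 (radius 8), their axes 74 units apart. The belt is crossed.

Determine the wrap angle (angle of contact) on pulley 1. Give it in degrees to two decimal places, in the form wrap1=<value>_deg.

crossed belt: β = asin((r1+r2)/C) = asin(14/74) = 10.9055°
wrap1 = wrap2 = π + 2β = 201.8109°

wrap1=201.81_deg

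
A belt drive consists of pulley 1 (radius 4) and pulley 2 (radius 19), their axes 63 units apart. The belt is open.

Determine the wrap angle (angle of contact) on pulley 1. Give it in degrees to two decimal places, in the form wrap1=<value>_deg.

open belt: β = asin((r2−r1)/C) = asin(15/63) = 13.7741°
wrap1 = π − 2β = 152.4517°
wrap2 = π + 2β = 207.5483°

wrap1=152.45_deg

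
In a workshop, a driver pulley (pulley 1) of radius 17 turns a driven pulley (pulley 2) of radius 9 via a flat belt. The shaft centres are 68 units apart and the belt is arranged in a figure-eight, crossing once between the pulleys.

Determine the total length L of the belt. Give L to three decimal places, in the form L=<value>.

L=227.749

crossed belt: β = asin((r1+r2)/C) = asin(26/68) = 22.4795°
wrap1 = wrap2 = π + 2β = 224.9590°
tangent length = C·cosβ = 62.8331
L = (r1+r2)·wrap + 2·C·cosβ = 26·3.9263 + 2·62.8331 = 227.7494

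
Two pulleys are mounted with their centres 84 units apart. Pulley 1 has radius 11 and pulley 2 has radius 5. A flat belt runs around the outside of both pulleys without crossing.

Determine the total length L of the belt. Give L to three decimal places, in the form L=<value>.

L=218.694

open belt: β = asin((r2−r1)/C) = asin(-6/84) = -4.0960°
wrap1 = π − 2β = 188.1921°
wrap2 = π + 2β = 171.8079°
tangent length = C·cosβ = 83.7854
L = r1·wrap1 + r2·wrap2 + 2·C·cosβ = 11·3.2846 + 5·2.9986 + 2·83.7854 = 218.6942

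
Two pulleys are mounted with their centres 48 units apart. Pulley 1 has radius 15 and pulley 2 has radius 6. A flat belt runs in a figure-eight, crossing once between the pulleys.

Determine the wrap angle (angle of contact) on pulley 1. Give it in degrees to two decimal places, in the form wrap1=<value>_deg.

wrap1=231.89_deg

crossed belt: β = asin((r1+r2)/C) = asin(21/48) = 25.9445°
wrap1 = wrap2 = π + 2β = 231.8890°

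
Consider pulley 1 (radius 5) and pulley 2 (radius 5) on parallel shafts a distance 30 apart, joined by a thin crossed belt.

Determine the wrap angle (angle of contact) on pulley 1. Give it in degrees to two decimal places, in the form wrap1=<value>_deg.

crossed belt: β = asin((r1+r2)/C) = asin(10/30) = 19.4712°
wrap1 = wrap2 = π + 2β = 218.9424°

wrap1=218.94_deg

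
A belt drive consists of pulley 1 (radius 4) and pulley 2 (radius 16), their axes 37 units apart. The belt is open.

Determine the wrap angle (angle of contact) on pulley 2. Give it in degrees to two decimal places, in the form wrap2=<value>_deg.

wrap2=217.85_deg

open belt: β = asin((r2−r1)/C) = asin(12/37) = 18.9246°
wrap1 = π − 2β = 142.1507°
wrap2 = π + 2β = 217.8493°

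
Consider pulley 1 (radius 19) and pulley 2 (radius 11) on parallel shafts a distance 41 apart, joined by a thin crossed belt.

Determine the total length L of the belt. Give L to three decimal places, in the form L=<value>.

L=199.390

crossed belt: β = asin((r1+r2)/C) = asin(30/41) = 47.0297°
wrap1 = wrap2 = π + 2β = 274.0594°
tangent length = C·cosβ = 27.9464
L = (r1+r2)·wrap + 2·C·cosβ = 30·4.7832 + 2·27.9464 = 199.3899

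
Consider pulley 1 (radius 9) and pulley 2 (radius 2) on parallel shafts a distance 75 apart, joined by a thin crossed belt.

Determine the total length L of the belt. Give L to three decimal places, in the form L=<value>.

crossed belt: β = asin((r1+r2)/C) = asin(11/75) = 8.4338°
wrap1 = wrap2 = π + 2β = 196.8676°
tangent length = C·cosβ = 74.1889
L = (r1+r2)·wrap + 2·C·cosβ = 11·3.4360 + 2·74.1889 = 186.1738

L=186.174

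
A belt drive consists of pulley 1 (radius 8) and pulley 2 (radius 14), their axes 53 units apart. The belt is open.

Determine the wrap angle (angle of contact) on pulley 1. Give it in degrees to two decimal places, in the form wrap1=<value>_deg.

open belt: β = asin((r2−r1)/C) = asin(6/53) = 6.5002°
wrap1 = π − 2β = 166.9995°
wrap2 = π + 2β = 193.0005°

wrap1=167.00_deg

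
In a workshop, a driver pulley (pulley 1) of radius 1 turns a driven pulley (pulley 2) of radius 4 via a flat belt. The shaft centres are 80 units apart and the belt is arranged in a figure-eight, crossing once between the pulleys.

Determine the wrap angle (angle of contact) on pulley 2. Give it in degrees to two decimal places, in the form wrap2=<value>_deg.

wrap2=187.17_deg

crossed belt: β = asin((r1+r2)/C) = asin(5/80) = 3.5833°
wrap1 = wrap2 = π + 2β = 187.1666°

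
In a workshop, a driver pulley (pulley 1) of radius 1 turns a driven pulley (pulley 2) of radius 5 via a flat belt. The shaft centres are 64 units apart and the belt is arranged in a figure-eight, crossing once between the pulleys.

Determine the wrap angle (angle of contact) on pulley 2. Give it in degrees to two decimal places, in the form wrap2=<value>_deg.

crossed belt: β = asin((r1+r2)/C) = asin(6/64) = 5.3794°
wrap1 = wrap2 = π + 2β = 190.7588°

wrap2=190.76_deg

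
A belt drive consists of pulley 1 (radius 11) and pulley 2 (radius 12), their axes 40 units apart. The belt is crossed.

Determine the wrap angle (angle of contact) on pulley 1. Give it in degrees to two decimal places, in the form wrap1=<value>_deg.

wrap1=250.20_deg

crossed belt: β = asin((r1+r2)/C) = asin(23/40) = 35.0996°
wrap1 = wrap2 = π + 2β = 250.1993°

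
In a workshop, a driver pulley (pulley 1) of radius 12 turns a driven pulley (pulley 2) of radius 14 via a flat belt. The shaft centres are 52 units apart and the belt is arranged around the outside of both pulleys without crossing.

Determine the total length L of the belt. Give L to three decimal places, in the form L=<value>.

L=185.758

open belt: β = asin((r2−r1)/C) = asin(2/52) = 2.2042°
wrap1 = π − 2β = 175.5915°
wrap2 = π + 2β = 184.4085°
tangent length = C·cosβ = 51.9615
L = r1·wrap1 + r2·wrap2 + 2·C·cosβ = 12·3.0647 + 14·3.2185 + 2·51.9615 = 185.7583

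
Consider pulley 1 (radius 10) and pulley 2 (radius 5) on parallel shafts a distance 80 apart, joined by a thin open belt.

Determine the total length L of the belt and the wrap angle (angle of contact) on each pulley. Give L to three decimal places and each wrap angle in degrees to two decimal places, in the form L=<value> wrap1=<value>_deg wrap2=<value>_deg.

L=207.436 wrap1=187.17_deg wrap2=172.83_deg

open belt: β = asin((r2−r1)/C) = asin(-5/80) = -3.5833°
wrap1 = π − 2β = 187.1666°
wrap2 = π + 2β = 172.8334°
tangent length = C·cosβ = 79.8436
L = r1·wrap1 + r2·wrap2 + 2·C·cosβ = 10·3.2667 + 5·3.0165 + 2·79.8436 = 207.4365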